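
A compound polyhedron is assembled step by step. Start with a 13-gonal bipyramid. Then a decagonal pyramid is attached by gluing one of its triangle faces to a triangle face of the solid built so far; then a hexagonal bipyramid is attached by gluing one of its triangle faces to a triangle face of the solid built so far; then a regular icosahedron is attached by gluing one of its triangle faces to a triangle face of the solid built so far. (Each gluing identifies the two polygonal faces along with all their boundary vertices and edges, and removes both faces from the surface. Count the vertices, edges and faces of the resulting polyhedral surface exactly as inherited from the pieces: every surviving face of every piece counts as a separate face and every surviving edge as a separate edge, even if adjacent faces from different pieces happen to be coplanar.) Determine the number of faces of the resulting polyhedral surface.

A 13-gonal bipyramid: V=15, E=39, F=26.
Attach a decagonal pyramid (V=11, E=20, F=11) along a 3-gon: merge 3 vertices and 3 edges, delete both glued faces → V=23, E=56, F=35.
Attach a hexagonal bipyramid (V=8, E=18, F=12) along a 3-gon: merge 3 vertices and 3 edges, delete both glued faces → V=28, E=71, F=45.
Attach a regular icosahedron (V=12, E=30, F=20) along a 3-gon: merge 3 vertices and 3 edges, delete both glued faces → V=37, E=98, F=63.
Check: V − E + F = 37 − 98 + 63 = 2.

63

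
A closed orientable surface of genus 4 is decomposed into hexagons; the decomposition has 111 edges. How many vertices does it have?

68

χ = 2 − 2·4 = -6, and every face is a hexagon so 6F = 2E.
F = 2E/6 = 37. Then V = -6 + E − F = -6 + 111 − 37 = 68.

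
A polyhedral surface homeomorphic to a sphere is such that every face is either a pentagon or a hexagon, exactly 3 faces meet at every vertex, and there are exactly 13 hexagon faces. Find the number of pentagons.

Let x be the number of pentagons; then F = 13 + x.
Edge–face incidences: 2E = 6·13 + 5·x = 78 + 5x.
Every vertex has degree 3, so 3V = 2E.
Euler: V − E + F = 2 ⇒ (2E)/3 − E + (13 + x) = 2.
Multiply by 6: 2·(2E) − 3·(2E) + 6·(13 + x) = 12, i.e. 78 + 6x − (78 + 5x) = 12.
Collecting terms: x = 12.
Then 2E = 78 + 5·12 = 138, so E = 69, V = 2E/3 = 46, F = 13 + 12 = 25.

12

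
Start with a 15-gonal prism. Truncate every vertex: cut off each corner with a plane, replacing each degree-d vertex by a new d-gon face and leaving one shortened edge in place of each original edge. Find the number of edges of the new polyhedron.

135

The base solid has V = 30, E = 45, F = 17.
Truncation replaces each original edge-end by a new vertex, so V′ = 2E = 90.
Each original edge survives, and each old vertex of degree d contributes d new edges; summing degrees gives Σd = 2E, so E′ = E + 2E = 3E = 135.
Each original face survives and each original vertex becomes one new face: F′ = F + V = 47.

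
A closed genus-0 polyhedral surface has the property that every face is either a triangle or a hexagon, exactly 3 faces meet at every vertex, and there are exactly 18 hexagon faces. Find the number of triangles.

4

Let x be the number of triangles; then F = 18 + x.
Edge–face incidences: 2E = 6·18 + 3·x = 108 + 3x.
Every vertex has degree 3, so 3V = 2E.
Euler: V − E + F = 2 ⇒ (2E)/3 − E + (18 + x) = 2.
Multiply by 6: 2·(2E) − 3·(2E) + 6·(18 + x) = 12, i.e. 108 + 6x − (108 + 3x) = 12.
Collecting terms: 3x = 12, so x = 4.
Then 2E = 108 + 3·4 = 120, so E = 60, V = 2E/3 = 40, F = 18 + 4 = 22.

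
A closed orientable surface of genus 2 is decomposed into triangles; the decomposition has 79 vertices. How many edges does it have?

243

χ = 2 − 2·2 = -2, and every face is a triangle so 3F = 2E.
V − E + F = -2 with E = 3F/2 gives 79 − (3/2 − 1)·F = -2, so F = 162 and E = 243.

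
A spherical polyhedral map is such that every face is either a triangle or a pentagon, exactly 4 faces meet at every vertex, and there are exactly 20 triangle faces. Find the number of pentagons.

Let x be the number of pentagons; then F = 20 + x.
Edge–face incidences: 2E = 3·20 + 5·x = 60 + 5x.
Every vertex has degree 4, so 4V = 2E.
Euler: V − E + F = 2 ⇒ (2E)/4 − E + (20 + x) = 2.
Multiply by 8: 2·(2E) − 4·(2E) + 8·(20 + x) = 16, i.e. 160 + 8x − 2·(60 + 5x) = 16.
Collecting terms: −2x + 40 = 16, so −2x = −24, so x = 12.
Then 2E = 60 + 5·12 = 120, so E = 60, V = 2E/4 = 30, F = 20 + 12 = 32.

12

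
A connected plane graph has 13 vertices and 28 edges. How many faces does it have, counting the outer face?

Euler's formula for a connected plane graph: V − E + F = 2, so F = 2 − 13 + 28 = 17.

17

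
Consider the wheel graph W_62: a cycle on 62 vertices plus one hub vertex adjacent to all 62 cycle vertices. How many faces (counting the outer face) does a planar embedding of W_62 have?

63

W_62 has V = 62 + 1 = 63 vertices and E = 2·62 = 124 edges.
By Euler's formula F = 2 − V + E = 2 − 63 + 124 = 63.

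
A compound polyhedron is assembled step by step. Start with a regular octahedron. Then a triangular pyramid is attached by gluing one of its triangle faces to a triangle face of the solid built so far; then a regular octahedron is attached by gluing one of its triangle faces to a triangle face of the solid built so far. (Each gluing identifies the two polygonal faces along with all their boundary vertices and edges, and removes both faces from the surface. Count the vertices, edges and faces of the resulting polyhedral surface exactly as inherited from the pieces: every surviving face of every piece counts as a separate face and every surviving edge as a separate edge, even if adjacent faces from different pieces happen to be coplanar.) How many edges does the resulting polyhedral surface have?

24

A regular octahedron: V=6, E=12, F=8.
Attach a triangular pyramid (V=4, E=6, F=4) along a 3-gon: merge 3 vertices and 3 edges, delete both glued faces → V=7, E=15, F=10.
Attach a regular octahedron (V=6, E=12, F=8) along a 3-gon: merge 3 vertices and 3 edges, delete both glued faces → V=10, E=24, F=16.
Check: V − E + F = 10 − 24 + 16 = 2.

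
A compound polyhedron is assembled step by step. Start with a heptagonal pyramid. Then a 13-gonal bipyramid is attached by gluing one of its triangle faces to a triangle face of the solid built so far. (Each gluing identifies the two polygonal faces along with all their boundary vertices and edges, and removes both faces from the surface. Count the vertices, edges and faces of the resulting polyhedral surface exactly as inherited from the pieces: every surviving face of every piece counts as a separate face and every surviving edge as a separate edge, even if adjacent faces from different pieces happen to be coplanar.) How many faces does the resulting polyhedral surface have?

A heptagonal pyramid: V=8, E=14, F=8.
Attach a 13-gonal bipyramid (V=15, E=39, F=26) along a 3-gon: merge 3 vertices and 3 edges, delete both glued faces → V=20, E=50, F=32.
Check: V − E + F = 20 − 50 + 32 = 2.

32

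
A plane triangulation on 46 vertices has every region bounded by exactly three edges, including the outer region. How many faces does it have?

In a plane triangulation 3F = 2E and V − E + F = 2, so F = 2V − 4 = 2·46 − 4 = 88.

88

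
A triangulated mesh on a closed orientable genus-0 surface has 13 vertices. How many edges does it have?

χ = 2 − 2·0 = 2, and every face is a triangle so 3F = 2E.
V − E + F = 2 with E = 3F/2 gives 13 − (3/2 − 1)·F = 2, so F = 22 and E = 33.

33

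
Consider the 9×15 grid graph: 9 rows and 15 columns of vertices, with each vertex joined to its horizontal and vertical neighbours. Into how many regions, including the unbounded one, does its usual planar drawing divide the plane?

113

The grid has V = 9·15 = 135 vertices and E = 9·14 + 15·8 = 246 edges.
F = 2 − V + E = 2 − 135 + 246 = 113.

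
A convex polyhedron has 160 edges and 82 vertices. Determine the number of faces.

80

Here V − E + F = 2.
F = 2 − V + E = 2 − 82 + 160 = 80.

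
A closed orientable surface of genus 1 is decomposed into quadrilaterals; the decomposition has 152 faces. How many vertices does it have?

152

χ = 2 − 2·1 = 0, and every face is a square so 4F = 2E.
E = 4·152/2 = 304. Then V = 0 + E − F = 0 + 304 − 152 = 152.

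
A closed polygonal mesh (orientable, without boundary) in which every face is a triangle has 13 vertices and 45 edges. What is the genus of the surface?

2

Every face is a triangle and each edge borders two faces, so 3F = 2·45, giving F = 30.
χ = V − E + F = 13 − 45 + 30 = -2.
For a closed orientable surface χ = 2 − 2g, so g = (2 − (-2))/2 = 2.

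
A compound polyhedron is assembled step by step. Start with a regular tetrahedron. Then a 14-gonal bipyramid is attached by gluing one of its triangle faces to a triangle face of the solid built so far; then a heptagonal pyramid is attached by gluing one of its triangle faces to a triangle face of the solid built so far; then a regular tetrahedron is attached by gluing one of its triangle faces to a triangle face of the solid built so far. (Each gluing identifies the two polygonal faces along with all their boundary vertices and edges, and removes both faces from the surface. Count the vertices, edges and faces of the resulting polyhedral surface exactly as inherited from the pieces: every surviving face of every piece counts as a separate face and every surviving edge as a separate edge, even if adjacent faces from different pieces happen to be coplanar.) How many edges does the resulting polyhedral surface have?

59

A regular tetrahedron: V=4, E=6, F=4.
Attach a 14-gonal bipyramid (V=16, E=42, F=28) along a 3-gon: merge 3 vertices and 3 edges, delete both glued faces → V=17, E=45, F=30.
Attach a heptagonal pyramid (V=8, E=14, F=8) along a 3-gon: merge 3 vertices and 3 edges, delete both glued faces → V=22, E=56, F=36.
Attach a regular tetrahedron (V=4, E=6, F=4) along a 3-gon: merge 3 vertices and 3 edges, delete both glued faces → V=23, E=59, F=38.
Check: V − E + F = 23 − 59 + 38 = 2.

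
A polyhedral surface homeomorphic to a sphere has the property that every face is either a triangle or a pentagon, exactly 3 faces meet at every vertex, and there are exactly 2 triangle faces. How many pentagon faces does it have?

6

Let x be the number of pentagons; then F = 2 + x.
Edge–face incidences: 2E = 3·2 + 5·x = 6 + 5x.
Every vertex has degree 3, so 3V = 2E.
Euler: V − E + F = 2 ⇒ (2E)/3 − E + (2 + x) = 2.
Multiply by 6: 2·(2E) − 3·(2E) + 6·(2 + x) = 12, i.e. 12 + 6x − (6 + 5x) = 12.
Collecting terms: x + 6 = 12, so x = 6.
Then 2E = 6 + 5·6 = 36, so E = 18, V = 2E/3 = 12, F = 2 + 6 = 8.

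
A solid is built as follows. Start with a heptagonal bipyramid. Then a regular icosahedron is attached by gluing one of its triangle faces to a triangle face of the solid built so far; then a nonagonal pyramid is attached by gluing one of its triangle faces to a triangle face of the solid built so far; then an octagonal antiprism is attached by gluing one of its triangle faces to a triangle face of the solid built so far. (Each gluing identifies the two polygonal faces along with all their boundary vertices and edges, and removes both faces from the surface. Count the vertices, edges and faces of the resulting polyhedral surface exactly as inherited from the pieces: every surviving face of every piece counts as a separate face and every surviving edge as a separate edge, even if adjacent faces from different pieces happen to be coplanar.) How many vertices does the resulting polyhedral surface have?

A heptagonal bipyramid: V=9, E=21, F=14.
Attach a regular icosahedron (V=12, E=30, F=20) along a 3-gon: merge 3 vertices and 3 edges, delete both glued faces → V=18, E=48, F=32.
Attach a nonagonal pyramid (V=10, E=18, F=10) along a 3-gon: merge 3 vertices and 3 edges, delete both glued faces → V=25, E=63, F=40.
Attach an octagonal antiprism (V=16, E=32, F=18) along a 3-gon: merge 3 vertices and 3 edges, delete both glued faces → V=38, E=92, F=56.
Check: V − E + F = 38 − 92 + 56 = 2.

38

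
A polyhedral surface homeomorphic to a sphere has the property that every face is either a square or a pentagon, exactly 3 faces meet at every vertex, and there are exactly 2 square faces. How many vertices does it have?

16

Let x be the number of pentagons; then F = 2 + x.
Edge–face incidences: 2E = 4·2 + 5·x = 8 + 5x.
Every vertex has degree 3, so 3V = 2E.
Euler: V − E + F = 2 ⇒ (2E)/3 − E + (2 + x) = 2.
Multiply by 6: 2·(2E) − 3·(2E) + 6·(2 + x) = 12, i.e. 12 + 6x − (8 + 5x) = 12.
Collecting terms: x + 4 = 12, so x = 8.
Then 2E = 8 + 5·8 = 48, so E = 24, V = 2E/3 = 16, F = 2 + 8 = 10.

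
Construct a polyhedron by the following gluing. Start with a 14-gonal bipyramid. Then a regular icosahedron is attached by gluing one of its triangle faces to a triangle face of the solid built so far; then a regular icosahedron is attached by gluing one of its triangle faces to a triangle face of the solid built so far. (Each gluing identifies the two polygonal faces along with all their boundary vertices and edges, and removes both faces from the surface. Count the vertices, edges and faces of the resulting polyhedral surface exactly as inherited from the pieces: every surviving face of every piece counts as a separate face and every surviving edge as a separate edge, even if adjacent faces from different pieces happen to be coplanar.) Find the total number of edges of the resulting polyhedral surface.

96

A 14-gonal bipyramid: V=16, E=42, F=28.
Attach a regular icosahedron (V=12, E=30, F=20) along a 3-gon: merge 3 vertices and 3 edges, delete both glued faces → V=25, E=69, F=46.
Attach a regular icosahedron (V=12, E=30, F=20) along a 3-gon: merge 3 vertices and 3 edges, delete both glued faces → V=34, E=96, F=64.
Check: V − E + F = 34 − 96 + 64 = 2.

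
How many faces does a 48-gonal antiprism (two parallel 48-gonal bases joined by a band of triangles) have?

An antiprism on an n-gon has two n-gon caps and 2n triangles: V = 2·48 = 96, E = 4·48 = 192, F = 2·48 + 2 = 98.

98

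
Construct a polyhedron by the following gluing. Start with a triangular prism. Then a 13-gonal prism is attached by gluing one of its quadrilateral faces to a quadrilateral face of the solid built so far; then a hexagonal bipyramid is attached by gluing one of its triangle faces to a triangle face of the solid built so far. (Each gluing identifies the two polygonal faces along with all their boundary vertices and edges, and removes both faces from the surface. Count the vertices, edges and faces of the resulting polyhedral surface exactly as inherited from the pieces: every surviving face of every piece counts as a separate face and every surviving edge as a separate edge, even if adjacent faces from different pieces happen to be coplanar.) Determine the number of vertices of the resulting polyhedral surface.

A triangular prism: V=6, E=9, F=5.
Attach a 13-gonal prism (V=26, E=39, F=15) along a 4-gon: merge 4 vertices and 4 edges, delete both glued faces → V=28, E=44, F=18.
Attach a hexagonal bipyramid (V=8, E=18, F=12) along a 3-gon: merge 3 vertices and 3 edges, delete both glued faces → V=33, E=59, F=28.
Check: V − E + F = 33 − 59 + 28 = 2.

33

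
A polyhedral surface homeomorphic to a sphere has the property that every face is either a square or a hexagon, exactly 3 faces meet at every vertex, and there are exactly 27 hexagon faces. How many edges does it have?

93

Let x be the number of squares; then F = 27 + x.
Edge–face incidences: 2E = 6·27 + 4·x = 162 + 4x.
Every vertex has degree 3, so 3V = 2E.
Euler: V − E + F = 2 ⇒ (2E)/3 − E + (27 + x) = 2.
Multiply by 6: 2·(2E) − 3·(2E) + 6·(27 + x) = 12, i.e. 162 + 6x − (162 + 4x) = 12.
Collecting terms: 2x = 12, so x = 6.
Then 2E = 162 + 4·6 = 186, so E = 93, V = 2E/3 = 62, F = 27 + 6 = 33.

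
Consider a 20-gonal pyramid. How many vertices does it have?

21

A pyramid on an n-gon base has one n-gon and n triangles: V = 20 + 1 = 21, E = 2·20 = 40, F = 20 + 1 = 21.
Check: V − E + F = 21 − 40 + 21 = 2.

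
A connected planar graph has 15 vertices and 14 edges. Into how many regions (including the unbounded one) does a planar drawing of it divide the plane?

1

Euler's formula for a connected plane graph: V − E + F = 2, so F = 2 − 15 + 14 = 1.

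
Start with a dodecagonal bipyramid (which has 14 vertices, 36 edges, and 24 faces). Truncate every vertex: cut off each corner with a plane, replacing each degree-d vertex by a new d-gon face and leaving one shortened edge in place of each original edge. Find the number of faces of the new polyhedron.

38

Truncation replaces each original edge-end by a new vertex, so V′ = 2E = 72.
Each original edge survives, and each old vertex of degree d contributes d new edges; summing degrees gives Σd = 2E, so E′ = E + 2E = 3E = 108.
Each original face survives and each original vertex becomes one new face: F′ = F + V = 38.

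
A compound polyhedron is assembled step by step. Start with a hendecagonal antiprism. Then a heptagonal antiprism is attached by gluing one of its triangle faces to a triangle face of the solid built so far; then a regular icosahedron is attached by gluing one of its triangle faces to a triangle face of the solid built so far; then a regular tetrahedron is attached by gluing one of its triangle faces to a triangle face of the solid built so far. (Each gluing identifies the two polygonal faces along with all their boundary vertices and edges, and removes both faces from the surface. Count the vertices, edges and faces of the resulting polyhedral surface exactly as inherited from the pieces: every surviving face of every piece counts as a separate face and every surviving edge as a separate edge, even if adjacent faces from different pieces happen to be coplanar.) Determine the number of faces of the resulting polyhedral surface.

A hendecagonal antiprism: V=22, E=44, F=24.
Attach a heptagonal antiprism (V=14, E=28, F=16) along a 3-gon: merge 3 vertices and 3 edges, delete both glued faces → V=33, E=69, F=38.
Attach a regular icosahedron (V=12, E=30, F=20) along a 3-gon: merge 3 vertices and 3 edges, delete both glued faces → V=42, E=96, F=56.
Attach a regular tetrahedron (V=4, E=6, F=4) along a 3-gon: merge 3 vertices and 3 edges, delete both glued faces → V=43, E=99, F=58.
Check: V − E + F = 43 − 99 + 58 = 2.

58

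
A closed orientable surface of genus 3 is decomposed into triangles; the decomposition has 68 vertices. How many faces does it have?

χ = 2 − 2·3 = -4, and every face is a triangle so 3F = 2E.
V − E + F = -4 with E = 3F/2 gives 68 − (3/2 − 1)·F = -4, so F = 144 and E = 216.

144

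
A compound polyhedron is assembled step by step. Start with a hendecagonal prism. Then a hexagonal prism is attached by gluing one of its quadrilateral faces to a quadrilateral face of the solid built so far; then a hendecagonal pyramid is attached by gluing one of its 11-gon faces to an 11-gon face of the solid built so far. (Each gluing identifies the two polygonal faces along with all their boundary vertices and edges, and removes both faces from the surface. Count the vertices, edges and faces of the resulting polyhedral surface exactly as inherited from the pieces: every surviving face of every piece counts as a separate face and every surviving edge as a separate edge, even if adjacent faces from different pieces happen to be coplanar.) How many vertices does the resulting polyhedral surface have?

31

A hendecagonal prism: V=22, E=33, F=13.
Attach a hexagonal prism (V=12, E=18, F=8) along a 4-gon: merge 4 vertices and 4 edges, delete both glued faces → V=30, E=47, F=19.
Attach a hendecagonal pyramid (V=12, E=22, F=12) along an 11-gon: merge 11 vertices and 11 edges, delete both glued faces → V=31, E=58, F=29.
Check: V − E + F = 31 − 58 + 29 = 2.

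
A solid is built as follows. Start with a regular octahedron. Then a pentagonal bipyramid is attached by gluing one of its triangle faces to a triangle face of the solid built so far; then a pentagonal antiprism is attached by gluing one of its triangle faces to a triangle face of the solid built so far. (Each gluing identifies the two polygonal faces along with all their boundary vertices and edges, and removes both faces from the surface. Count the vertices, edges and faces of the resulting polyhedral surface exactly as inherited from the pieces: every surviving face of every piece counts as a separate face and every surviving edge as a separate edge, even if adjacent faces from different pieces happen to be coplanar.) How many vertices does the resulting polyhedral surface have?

17

A regular octahedron: V=6, E=12, F=8.
Attach a pentagonal bipyramid (V=7, E=15, F=10) along a 3-gon: merge 3 vertices and 3 edges, delete both glued faces → V=10, E=24, F=16.
Attach a pentagonal antiprism (V=10, E=20, F=12) along a 3-gon: merge 3 vertices and 3 edges, delete both glued faces → V=17, E=41, F=26.
Check: V − E + F = 17 − 41 + 26 = 2.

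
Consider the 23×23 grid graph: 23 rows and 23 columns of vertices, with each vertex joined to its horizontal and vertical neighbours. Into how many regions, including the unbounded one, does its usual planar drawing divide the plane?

485

The grid has V = 23·23 = 529 vertices and E = 23·22 + 23·22 = 1012 edges.
F = 2 − V + E = 2 − 529 + 1012 = 485.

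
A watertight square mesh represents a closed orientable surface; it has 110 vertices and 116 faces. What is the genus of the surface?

4

Every face is a square, so 2E = 4·116 = 464, giving E = 232.
χ = V − E + F = 110 − 232 + 116 = -6.
For a closed orientable surface χ = 2 − 2g, so g = (2 − (-6))/2 = 4.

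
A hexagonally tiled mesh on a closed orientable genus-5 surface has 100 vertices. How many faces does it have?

54

χ = 2 − 2·5 = -8, and every face is a hexagon so 6F = 2E.
V − E + F = -8 with E = 6F/2 gives 100 − (6/2 − 1)·F = -8, so F = 54 and E = 162.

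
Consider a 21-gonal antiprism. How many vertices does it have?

42

An antiprism on an n-gon has two n-gon caps and 2n triangles: V = 2·21 = 42, E = 4·21 = 84, F = 2·21 + 2 = 44.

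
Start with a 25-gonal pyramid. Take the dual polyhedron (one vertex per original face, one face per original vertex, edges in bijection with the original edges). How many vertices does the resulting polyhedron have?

26

The base solid has V = 26, E = 50, F = 26.
The dual swaps V and F and preserves E: V′ = F = 26, E′ = E = 50, F′ = V = 26.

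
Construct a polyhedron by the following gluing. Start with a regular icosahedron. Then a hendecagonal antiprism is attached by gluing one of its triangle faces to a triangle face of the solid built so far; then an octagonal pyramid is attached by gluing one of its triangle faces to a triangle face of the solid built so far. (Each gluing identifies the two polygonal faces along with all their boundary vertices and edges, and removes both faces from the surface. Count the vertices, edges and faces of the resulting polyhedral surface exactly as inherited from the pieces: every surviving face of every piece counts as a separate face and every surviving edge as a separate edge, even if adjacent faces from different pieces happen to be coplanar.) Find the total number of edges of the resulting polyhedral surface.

A regular icosahedron: V=12, E=30, F=20.
Attach a hendecagonal antiprism (V=22, E=44, F=24) along a 3-gon: merge 3 vertices and 3 edges, delete both glued faces → V=31, E=71, F=42.
Attach an octagonal pyramid (V=9, E=16, F=9) along a 3-gon: merge 3 vertices and 3 edges, delete both glued faces → V=37, E=84, F=49.
Check: V − E + F = 37 − 84 + 49 = 2.

84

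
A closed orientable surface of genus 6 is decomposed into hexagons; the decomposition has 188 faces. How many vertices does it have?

χ = 2 − 2·6 = -10, and every face is a hexagon so 6F = 2E.
E = 6·188/2 = 564. Then V = -10 + E − F = -10 + 564 − 188 = 366.

366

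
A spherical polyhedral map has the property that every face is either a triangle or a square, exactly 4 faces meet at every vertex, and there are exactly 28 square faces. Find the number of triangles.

Let x be the number of triangles; then F = 28 + x.
Edge–face incidences: 2E = 4·28 + 3·x = 112 + 3x.
Every vertex has degree 4, so 4V = 2E.
Euler: V − E + F = 2 ⇒ (2E)/4 − E + (28 + x) = 2.
Multiply by 8: 2·(2E) − 4·(2E) + 8·(28 + x) = 16, i.e. 224 + 8x − 2·(112 + 3x) = 16.
Collecting terms: 2x = 16, so x = 8.
Then 2E = 112 + 3·8 = 136, so E = 68, V = 2E/4 = 34, F = 28 + 8 = 36.

8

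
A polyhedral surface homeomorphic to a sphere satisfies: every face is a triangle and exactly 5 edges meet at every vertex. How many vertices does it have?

12

Each face has 3 edges and each edge borders two faces, so 2E = 3F.
Each vertex has degree 5, so 5V = 2E and hence V = 3F/5.
Euler: V − E + F = 2 ⇒ (3F/5) − (3F/2) + F = 2.
Multiply by 10: (6 − 15 + 10)F = 20, i.e. 1F = 20.
So F = 20, E = 3·20/2 = 30, V = 3·20/5 = 12.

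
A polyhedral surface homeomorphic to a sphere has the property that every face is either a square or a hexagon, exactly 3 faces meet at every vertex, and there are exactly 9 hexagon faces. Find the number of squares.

6

Let x be the number of squares; then F = 9 + x.
Edge–face incidences: 2E = 6·9 + 4·x = 54 + 4x.
Every vertex has degree 3, so 3V = 2E.
Euler: V − E + F = 2 ⇒ (2E)/3 − E + (9 + x) = 2.
Multiply by 6: 2·(2E) − 3·(2E) + 6·(9 + x) = 12, i.e. 54 + 6x − (54 + 4x) = 12.
Collecting terms: 2x = 12, so x = 6.
Then 2E = 54 + 4·6 = 78, so E = 39, V = 2E/3 = 26, F = 9 + 6 = 15.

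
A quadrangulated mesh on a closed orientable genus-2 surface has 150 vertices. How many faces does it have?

χ = 2 − 2·2 = -2, and every face is a square so 4F = 2E.
V − E + F = -2 with E = 4F/2 gives 150 − (4/2 − 1)·F = -2, so F = 152 and E = 304.

152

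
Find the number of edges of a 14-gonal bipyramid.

A bipyramid over an n-gon has 2n triangular faces and n + 2 vertices: V = 14 + 2 = 16, E = 3·14 = 42, F = 2·14 = 28.
Check: V − E + F = 16 − 42 + 28 = 2.

42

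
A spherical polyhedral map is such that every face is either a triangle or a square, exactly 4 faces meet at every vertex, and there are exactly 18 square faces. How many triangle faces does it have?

8

Let x be the number of triangles; then F = 18 + x.
Edge–face incidences: 2E = 4·18 + 3·x = 72 + 3x.
Every vertex has degree 4, so 4V = 2E.
Euler: V − E + F = 2 ⇒ (2E)/4 − E + (18 + x) = 2.
Multiply by 8: 2·(2E) − 4·(2E) + 8·(18 + x) = 16, i.e. 144 + 8x − 2·(72 + 3x) = 16.
Collecting terms: 2x = 16, so x = 8.
Then 2E = 72 + 3·8 = 96, so E = 48, V = 2E/4 = 24, F = 18 + 8 = 26.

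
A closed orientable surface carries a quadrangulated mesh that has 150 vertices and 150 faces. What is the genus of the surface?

1

Every face is a square, so 2E = 4·150 = 600, giving E = 300.
χ = V − E + F = 150 − 300 + 150 = 0.
For a closed orientable surface χ = 2 − 2g, so g = (2 − (0))/2 = 1.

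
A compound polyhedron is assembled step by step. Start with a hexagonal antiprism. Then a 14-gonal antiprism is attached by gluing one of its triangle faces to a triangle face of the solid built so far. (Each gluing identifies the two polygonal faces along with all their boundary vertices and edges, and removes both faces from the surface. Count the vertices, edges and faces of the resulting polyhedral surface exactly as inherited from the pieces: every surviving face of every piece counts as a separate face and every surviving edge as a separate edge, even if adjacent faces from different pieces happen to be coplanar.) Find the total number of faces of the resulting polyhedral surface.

42

A hexagonal antiprism: V=12, E=24, F=14.
Attach a 14-gonal antiprism (V=28, E=56, F=30) along a 3-gon: merge 3 vertices and 3 edges, delete both glued faces → V=37, E=77, F=42.
Check: V − E + F = 37 − 77 + 42 = 2.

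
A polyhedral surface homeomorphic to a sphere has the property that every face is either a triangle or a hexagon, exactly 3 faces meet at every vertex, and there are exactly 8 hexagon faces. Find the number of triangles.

4

Let x be the number of triangles; then F = 8 + x.
Edge–face incidences: 2E = 6·8 + 3·x = 48 + 3x.
Every vertex has degree 3, so 3V = 2E.
Euler: V − E + F = 2 ⇒ (2E)/3 − E + (8 + x) = 2.
Multiply by 6: 2·(2E) − 3·(2E) + 6·(8 + x) = 12, i.e. 48 + 6x − (48 + 3x) = 12.
Collecting terms: 3x = 12, so x = 4.
Then 2E = 48 + 3·4 = 60, so E = 30, V = 2E/3 = 20, F = 8 + 4 = 12.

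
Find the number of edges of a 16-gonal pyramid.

A pyramid on an n-gon base has one n-gon and n triangles: V = 16 + 1 = 17, E = 2·16 = 32, F = 16 + 1 = 17.
Check: V − E + F = 17 − 32 + 17 = 2.

32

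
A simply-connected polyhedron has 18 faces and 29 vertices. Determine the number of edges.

45

Here V − E + F = 2.
E = V + F − (2) = 29 + 18 − (2) = 45.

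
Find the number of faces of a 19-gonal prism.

21

A prism on an n-gon has two n-gon bases and n rectangular sides: V = 2·19 = 38, E = 3·19 = 57, F = 19 + 2 = 21.
Check: V − E + F = 38 − 57 + 21 = 2.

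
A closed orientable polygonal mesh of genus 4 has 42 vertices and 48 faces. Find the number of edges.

96

For a closed orientable surface of genus 4, χ = 2 − 2·4 = -6.
E = V + F − (-6) = 42 + 48 − (-6) = 96.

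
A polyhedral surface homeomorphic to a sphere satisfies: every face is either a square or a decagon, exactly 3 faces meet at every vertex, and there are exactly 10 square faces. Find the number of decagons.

Let x be the number of decagons; then F = 10 + x.
Edge–face incidences: 2E = 4·10 + 10·x = 40 + 10x.
Every vertex has degree 3, so 3V = 2E.
Euler: V − E + F = 2 ⇒ (2E)/3 − E + (10 + x) = 2.
Multiply by 6: 2·(2E) − 3·(2E) + 6·(10 + x) = 12, i.e. 60 + 6x − (40 + 10x) = 12.
Collecting terms: −4x + 20 = 12, so −4x = −8, so x = 2.
Then 2E = 40 + 10·2 = 60, so E = 30, V = 2E/3 = 20, F = 10 + 2 = 12.

2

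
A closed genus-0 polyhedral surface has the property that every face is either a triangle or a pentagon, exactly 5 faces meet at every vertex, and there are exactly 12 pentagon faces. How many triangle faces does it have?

Let x be the number of triangles; then F = 12 + x.
Edge–face incidences: 2E = 5·12 + 3·x = 60 + 3x.
Every vertex has degree 5, so 5V = 2E.
Euler: V − E + F = 2 ⇒ (2E)/5 − E + (12 + x) = 2.
Multiply by 10: 2·(2E) − 5·(2E) + 10·(12 + x) = 20, i.e. 120 + 10x − 3·(60 + 3x) = 20.
Collecting terms: x − 60 = 20, so x = 80.
Then 2E = 60 + 3·80 = 300, so E = 150, V = 2E/5 = 60, F = 12 + 80 = 92.

80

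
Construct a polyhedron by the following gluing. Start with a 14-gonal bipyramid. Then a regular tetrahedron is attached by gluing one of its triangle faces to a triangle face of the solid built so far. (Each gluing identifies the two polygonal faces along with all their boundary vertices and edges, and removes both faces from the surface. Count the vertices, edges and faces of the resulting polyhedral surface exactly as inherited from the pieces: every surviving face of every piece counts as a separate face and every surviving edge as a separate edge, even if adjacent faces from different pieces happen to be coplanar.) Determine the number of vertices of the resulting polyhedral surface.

17

A 14-gonal bipyramid: V=16, E=42, F=28.
Attach a regular tetrahedron (V=4, E=6, F=4) along a 3-gon: merge 3 vertices and 3 edges, delete both glued faces → V=17, E=45, F=30.
Check: V − E + F = 17 − 45 + 30 = 2.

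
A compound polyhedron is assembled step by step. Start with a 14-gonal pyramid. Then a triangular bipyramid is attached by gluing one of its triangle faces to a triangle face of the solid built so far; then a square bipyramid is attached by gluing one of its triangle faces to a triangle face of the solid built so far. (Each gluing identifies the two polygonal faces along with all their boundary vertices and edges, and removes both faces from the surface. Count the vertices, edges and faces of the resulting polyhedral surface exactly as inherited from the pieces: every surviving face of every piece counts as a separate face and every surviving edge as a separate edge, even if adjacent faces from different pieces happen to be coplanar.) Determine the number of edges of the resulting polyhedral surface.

A 14-gonal pyramid: V=15, E=28, F=15.
Attach a triangular bipyramid (V=5, E=9, F=6) along a 3-gon: merge 3 vertices and 3 edges, delete both glued faces → V=17, E=34, F=19.
Attach a square bipyramid (V=6, E=12, F=8) along a 3-gon: merge 3 vertices and 3 edges, delete both glued faces → V=20, E=43, F=25.
Check: V − E + F = 20 − 43 + 25 = 2.

43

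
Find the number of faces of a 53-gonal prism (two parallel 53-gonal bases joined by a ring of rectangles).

A prism on an n-gon has two n-gon bases and n rectangular sides: V = 2·53 = 106, E = 3·53 = 159, F = 53 + 2 = 55.

55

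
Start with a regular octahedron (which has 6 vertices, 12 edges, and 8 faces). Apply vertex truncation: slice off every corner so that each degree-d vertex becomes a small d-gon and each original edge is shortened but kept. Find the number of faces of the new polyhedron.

Truncation replaces each original edge-end by a new vertex, so V′ = 2E = 24.
Each original edge survives, and each old vertex of degree d contributes d new edges; summing degrees gives Σd = 2E, so E′ = E + 2E = 3E = 36.
Each original face survives and each original vertex becomes one new face: F′ = F + V = 14.

14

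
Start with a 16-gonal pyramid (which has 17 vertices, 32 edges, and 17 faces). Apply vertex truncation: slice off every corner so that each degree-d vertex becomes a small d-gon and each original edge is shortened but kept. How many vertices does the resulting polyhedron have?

64

Truncation replaces each original edge-end by a new vertex, so V′ = 2E = 64.
Each original edge survives, and each old vertex of degree d contributes d new edges; summing degrees gives Σd = 2E, so E′ = E + 2E = 3E = 96.
Each original face survives and each original vertex becomes one new face: F′ = F + V = 34.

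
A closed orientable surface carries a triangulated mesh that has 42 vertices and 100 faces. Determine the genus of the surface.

Every face is a triangle, so 2E = 3·100 = 300, giving E = 150.
χ = V − E + F = 42 − 150 + 100 = -8.
For a closed orientable surface χ = 2 − 2g, so g = (2 − (-8))/2 = 5.

5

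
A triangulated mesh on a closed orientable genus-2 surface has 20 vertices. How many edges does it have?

66

χ = 2 − 2·2 = -2, and every face is a triangle so 3F = 2E.
V − E + F = -2 with E = 3F/2 gives 20 − (3/2 − 1)·F = -2, so F = 44 and E = 66.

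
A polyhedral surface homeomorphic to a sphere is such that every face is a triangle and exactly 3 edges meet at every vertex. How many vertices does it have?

Each face has 3 edges and each edge borders two faces, so 2E = 3F.
Each vertex has degree 3, so 3V = 2E and hence V = 3F/3.
Euler: V − E + F = 2 ⇒ (3F/3) − (3F/2) + F = 2.
Multiply by 6: (6 − 9 + 6)F = 12, i.e. 3F = 12.
So F = 4, E = 3·4/2 = 6, V = 3·4/3 = 4.

4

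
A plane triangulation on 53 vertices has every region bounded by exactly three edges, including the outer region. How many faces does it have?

In a plane triangulation 3F = 2E and V − E + F = 2, so F = 2V − 4 = 2·53 − 4 = 102.

102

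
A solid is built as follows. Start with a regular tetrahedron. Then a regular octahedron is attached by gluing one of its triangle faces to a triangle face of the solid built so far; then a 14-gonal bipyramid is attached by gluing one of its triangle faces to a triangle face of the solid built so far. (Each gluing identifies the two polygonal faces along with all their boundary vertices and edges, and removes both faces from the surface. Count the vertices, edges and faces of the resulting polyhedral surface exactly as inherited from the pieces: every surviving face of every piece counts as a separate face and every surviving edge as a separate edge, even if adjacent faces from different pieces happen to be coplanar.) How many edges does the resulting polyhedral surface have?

A regular tetrahedron: V=4, E=6, F=4.
Attach a regular octahedron (V=6, E=12, F=8) along a 3-gon: merge 3 vertices and 3 edges, delete both glued faces → V=7, E=15, F=10.
Attach a 14-gonal bipyramid (V=16, E=42, F=28) along a 3-gon: merge 3 vertices and 3 edges, delete both glued faces → V=20, E=54, F=36.
Check: V − E + F = 20 − 54 + 36 = 2.

54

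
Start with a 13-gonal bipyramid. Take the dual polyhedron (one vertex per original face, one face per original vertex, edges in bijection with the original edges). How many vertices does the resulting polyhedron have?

26

The base solid has V = 15, E = 39, F = 26.
The dual swaps V and F and preserves E: V′ = F = 26, E′ = E = 39, F′ = V = 15.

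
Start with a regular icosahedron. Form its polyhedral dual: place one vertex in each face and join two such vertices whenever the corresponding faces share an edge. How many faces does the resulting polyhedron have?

12

The base solid has V = 12, E = 30, F = 20.
The dual swaps V and F and preserves E: V′ = F = 20, E′ = E = 30, F′ = V = 12.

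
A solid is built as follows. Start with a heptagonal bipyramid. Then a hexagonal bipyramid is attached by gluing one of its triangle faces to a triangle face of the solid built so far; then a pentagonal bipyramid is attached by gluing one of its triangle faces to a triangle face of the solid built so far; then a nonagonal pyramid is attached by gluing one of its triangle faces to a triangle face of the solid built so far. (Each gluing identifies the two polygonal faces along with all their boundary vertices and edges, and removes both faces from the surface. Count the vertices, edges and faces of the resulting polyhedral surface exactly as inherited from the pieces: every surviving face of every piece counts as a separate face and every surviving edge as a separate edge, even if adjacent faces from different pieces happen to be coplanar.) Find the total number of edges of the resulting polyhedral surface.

A heptagonal bipyramid: V=9, E=21, F=14.
Attach a hexagonal bipyramid (V=8, E=18, F=12) along a 3-gon: merge 3 vertices and 3 edges, delete both glued faces → V=14, E=36, F=24.
Attach a pentagonal bipyramid (V=7, E=15, F=10) along a 3-gon: merge 3 vertices and 3 edges, delete both glued faces → V=18, E=48, F=32.
Attach a nonagonal pyramid (V=10, E=18, F=10) along a 3-gon: merge 3 vertices and 3 edges, delete both glued faces → V=25, E=63, F=40.
Check: V − E + F = 25 − 63 + 40 = 2.

63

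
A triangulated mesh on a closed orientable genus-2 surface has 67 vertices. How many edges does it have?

χ = 2 − 2·2 = -2, and every face is a triangle so 3F = 2E.
V − E + F = -2 with E = 3F/2 gives 67 − (3/2 − 1)·F = -2, so F = 138 and E = 207.

207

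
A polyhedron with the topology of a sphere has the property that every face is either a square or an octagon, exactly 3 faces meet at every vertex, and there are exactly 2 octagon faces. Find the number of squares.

Let x be the number of squares; then F = 2 + x.
Edge–face incidences: 2E = 8·2 + 4·x = 16 + 4x.
Every vertex has degree 3, so 3V = 2E.
Euler: V − E + F = 2 ⇒ (2E)/3 − E + (2 + x) = 2.
Multiply by 6: 2·(2E) − 3·(2E) + 6·(2 + x) = 12, i.e. 12 + 6x − (16 + 4x) = 12.
Collecting terms: 2x − 4 = 12, so 2x = 16, so x = 8.
Then 2E = 16 + 4·8 = 48, so E = 24, V = 2E/3 = 16, F = 2 + 8 = 10.

8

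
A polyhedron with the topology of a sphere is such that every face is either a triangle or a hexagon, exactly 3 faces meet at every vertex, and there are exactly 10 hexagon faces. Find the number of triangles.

Let x be the number of triangles; then F = 10 + x.
Edge–face incidences: 2E = 6·10 + 3·x = 60 + 3x.
Every vertex has degree 3, so 3V = 2E.
Euler: V − E + F = 2 ⇒ (2E)/3 − E + (10 + x) = 2.
Multiply by 6: 2·(2E) − 3·(2E) + 6·(10 + x) = 12, i.e. 60 + 6x − (60 + 3x) = 12.
Collecting terms: 3x = 12, so x = 4.
Then 2E = 60 + 3·4 = 72, so E = 36, V = 2E/3 = 24, F = 10 + 4 = 14.

4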